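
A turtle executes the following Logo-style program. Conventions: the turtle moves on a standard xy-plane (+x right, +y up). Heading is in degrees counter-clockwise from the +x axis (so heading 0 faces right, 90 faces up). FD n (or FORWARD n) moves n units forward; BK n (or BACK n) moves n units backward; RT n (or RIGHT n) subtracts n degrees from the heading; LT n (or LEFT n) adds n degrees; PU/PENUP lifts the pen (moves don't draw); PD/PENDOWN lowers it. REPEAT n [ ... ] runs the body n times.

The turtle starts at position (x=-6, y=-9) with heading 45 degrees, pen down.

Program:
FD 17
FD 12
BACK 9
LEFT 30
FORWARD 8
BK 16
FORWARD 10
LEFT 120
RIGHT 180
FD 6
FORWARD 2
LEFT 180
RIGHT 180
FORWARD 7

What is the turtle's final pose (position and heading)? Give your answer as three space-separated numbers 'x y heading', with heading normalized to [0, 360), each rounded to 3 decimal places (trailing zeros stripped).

Executing turtle program step by step:
Start: pos=(-6,-9), heading=45, pen down
FD 17: (-6,-9) -> (6.021,3.021) [heading=45, draw]
FD 12: (6.021,3.021) -> (14.506,11.506) [heading=45, draw]
BK 9: (14.506,11.506) -> (8.142,5.142) [heading=45, draw]
LT 30: heading 45 -> 75
FD 8: (8.142,5.142) -> (10.213,12.87) [heading=75, draw]
BK 16: (10.213,12.87) -> (6.072,-2.585) [heading=75, draw]
FD 10: (6.072,-2.585) -> (8.66,7.074) [heading=75, draw]
LT 120: heading 75 -> 195
RT 180: heading 195 -> 15
FD 6: (8.66,7.074) -> (14.455,8.627) [heading=15, draw]
FD 2: (14.455,8.627) -> (16.387,9.145) [heading=15, draw]
LT 180: heading 15 -> 195
RT 180: heading 195 -> 15
FD 7: (16.387,9.145) -> (23.149,10.956) [heading=15, draw]
Final: pos=(23.149,10.956), heading=15, 9 segment(s) drawn

Answer: 23.149 10.956 15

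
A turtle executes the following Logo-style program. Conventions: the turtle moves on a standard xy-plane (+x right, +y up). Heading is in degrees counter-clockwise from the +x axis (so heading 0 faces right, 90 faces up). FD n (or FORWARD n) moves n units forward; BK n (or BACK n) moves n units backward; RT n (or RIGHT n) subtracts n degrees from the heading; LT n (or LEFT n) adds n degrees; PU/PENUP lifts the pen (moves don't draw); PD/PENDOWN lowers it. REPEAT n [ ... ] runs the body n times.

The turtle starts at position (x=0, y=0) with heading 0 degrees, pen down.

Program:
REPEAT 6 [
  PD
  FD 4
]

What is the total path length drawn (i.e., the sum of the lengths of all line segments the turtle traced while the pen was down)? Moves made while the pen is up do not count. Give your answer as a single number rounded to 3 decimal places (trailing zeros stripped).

Executing turtle program step by step:
Start: pos=(0,0), heading=0, pen down
REPEAT 6 [
  -- iteration 1/6 --
  PD: pen down
  FD 4: (0,0) -> (4,0) [heading=0, draw]
  -- iteration 2/6 --
  PD: pen down
  FD 4: (4,0) -> (8,0) [heading=0, draw]
  -- iteration 3/6 --
  PD: pen down
  FD 4: (8,0) -> (12,0) [heading=0, draw]
  -- iteration 4/6 --
  PD: pen down
  FD 4: (12,0) -> (16,0) [heading=0, draw]
  -- iteration 5/6 --
  PD: pen down
  FD 4: (16,0) -> (20,0) [heading=0, draw]
  -- iteration 6/6 --
  PD: pen down
  FD 4: (20,0) -> (24,0) [heading=0, draw]
]
Final: pos=(24,0), heading=0, 6 segment(s) drawn

Segment lengths:
  seg 1: (0,0) -> (4,0), length = 4
  seg 2: (4,0) -> (8,0), length = 4
  seg 3: (8,0) -> (12,0), length = 4
  seg 4: (12,0) -> (16,0), length = 4
  seg 5: (16,0) -> (20,0), length = 4
  seg 6: (20,0) -> (24,0), length = 4
Total = 24

Answer: 24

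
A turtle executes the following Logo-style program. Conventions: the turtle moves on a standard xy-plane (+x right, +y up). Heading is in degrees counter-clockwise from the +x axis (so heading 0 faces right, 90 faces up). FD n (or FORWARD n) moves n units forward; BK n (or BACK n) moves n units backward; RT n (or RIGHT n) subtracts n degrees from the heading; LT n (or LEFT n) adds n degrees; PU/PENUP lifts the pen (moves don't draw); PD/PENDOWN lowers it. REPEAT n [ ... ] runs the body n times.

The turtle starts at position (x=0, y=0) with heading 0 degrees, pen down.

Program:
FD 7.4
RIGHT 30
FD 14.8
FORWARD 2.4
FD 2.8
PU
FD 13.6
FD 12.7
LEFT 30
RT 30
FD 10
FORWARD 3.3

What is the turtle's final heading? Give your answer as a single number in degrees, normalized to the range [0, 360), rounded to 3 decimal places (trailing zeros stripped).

Executing turtle program step by step:
Start: pos=(0,0), heading=0, pen down
FD 7.4: (0,0) -> (7.4,0) [heading=0, draw]
RT 30: heading 0 -> 330
FD 14.8: (7.4,0) -> (20.217,-7.4) [heading=330, draw]
FD 2.4: (20.217,-7.4) -> (22.296,-8.6) [heading=330, draw]
FD 2.8: (22.296,-8.6) -> (24.721,-10) [heading=330, draw]
PU: pen up
FD 13.6: (24.721,-10) -> (36.498,-16.8) [heading=330, move]
FD 12.7: (36.498,-16.8) -> (47.497,-23.15) [heading=330, move]
LT 30: heading 330 -> 0
RT 30: heading 0 -> 330
FD 10: (47.497,-23.15) -> (56.157,-28.15) [heading=330, move]
FD 3.3: (56.157,-28.15) -> (59.015,-29.8) [heading=330, move]
Final: pos=(59.015,-29.8), heading=330, 4 segment(s) drawn

Answer: 330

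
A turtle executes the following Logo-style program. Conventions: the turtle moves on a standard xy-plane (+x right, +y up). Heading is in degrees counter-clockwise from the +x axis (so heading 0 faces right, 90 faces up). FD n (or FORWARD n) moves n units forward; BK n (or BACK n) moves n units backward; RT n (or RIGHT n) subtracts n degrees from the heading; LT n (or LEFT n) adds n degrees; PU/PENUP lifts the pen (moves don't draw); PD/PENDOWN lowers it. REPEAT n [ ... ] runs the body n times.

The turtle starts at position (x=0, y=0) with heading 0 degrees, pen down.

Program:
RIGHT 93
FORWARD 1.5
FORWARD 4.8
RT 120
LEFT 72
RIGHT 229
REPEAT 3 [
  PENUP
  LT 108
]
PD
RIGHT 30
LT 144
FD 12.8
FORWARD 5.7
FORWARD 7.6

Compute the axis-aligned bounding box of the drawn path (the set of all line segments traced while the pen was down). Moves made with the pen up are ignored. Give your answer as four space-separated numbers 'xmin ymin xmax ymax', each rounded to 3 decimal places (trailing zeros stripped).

Answer: -0.33 -6.291 9.448 17.908

Derivation:
Executing turtle program step by step:
Start: pos=(0,0), heading=0, pen down
RT 93: heading 0 -> 267
FD 1.5: (0,0) -> (-0.079,-1.498) [heading=267, draw]
FD 4.8: (-0.079,-1.498) -> (-0.33,-6.291) [heading=267, draw]
RT 120: heading 267 -> 147
LT 72: heading 147 -> 219
RT 229: heading 219 -> 350
REPEAT 3 [
  -- iteration 1/3 --
  PU: pen up
  LT 108: heading 350 -> 98
  -- iteration 2/3 --
  PU: pen up
  LT 108: heading 98 -> 206
  -- iteration 3/3 --
  PU: pen up
  LT 108: heading 206 -> 314
]
PD: pen down
RT 30: heading 314 -> 284
LT 144: heading 284 -> 68
FD 12.8: (-0.33,-6.291) -> (4.465,5.577) [heading=68, draw]
FD 5.7: (4.465,5.577) -> (6.601,10.862) [heading=68, draw]
FD 7.6: (6.601,10.862) -> (9.448,17.908) [heading=68, draw]
Final: pos=(9.448,17.908), heading=68, 5 segment(s) drawn

Segment endpoints: x in {-0.33, -0.079, 0, 4.465, 6.601, 9.448}, y in {-6.291, -1.498, 0, 5.577, 10.862, 17.908}
xmin=-0.33, ymin=-6.291, xmax=9.448, ymax=17.908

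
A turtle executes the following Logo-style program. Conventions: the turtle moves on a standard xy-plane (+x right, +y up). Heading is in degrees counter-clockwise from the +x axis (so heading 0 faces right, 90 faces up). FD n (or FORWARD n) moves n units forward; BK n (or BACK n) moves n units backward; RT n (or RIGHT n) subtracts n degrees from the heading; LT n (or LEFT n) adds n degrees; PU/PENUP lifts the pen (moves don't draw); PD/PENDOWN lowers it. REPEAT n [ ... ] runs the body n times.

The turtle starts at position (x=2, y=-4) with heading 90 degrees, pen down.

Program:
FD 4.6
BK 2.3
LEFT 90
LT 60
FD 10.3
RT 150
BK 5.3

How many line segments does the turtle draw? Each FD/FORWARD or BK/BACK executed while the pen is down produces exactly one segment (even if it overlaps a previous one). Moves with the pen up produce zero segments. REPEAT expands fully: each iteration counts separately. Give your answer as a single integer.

Executing turtle program step by step:
Start: pos=(2,-4), heading=90, pen down
FD 4.6: (2,-4) -> (2,0.6) [heading=90, draw]
BK 2.3: (2,0.6) -> (2,-1.7) [heading=90, draw]
LT 90: heading 90 -> 180
LT 60: heading 180 -> 240
FD 10.3: (2,-1.7) -> (-3.15,-10.62) [heading=240, draw]
RT 150: heading 240 -> 90
BK 5.3: (-3.15,-10.62) -> (-3.15,-15.92) [heading=90, draw]
Final: pos=(-3.15,-15.92), heading=90, 4 segment(s) drawn
Segments drawn: 4

Answer: 4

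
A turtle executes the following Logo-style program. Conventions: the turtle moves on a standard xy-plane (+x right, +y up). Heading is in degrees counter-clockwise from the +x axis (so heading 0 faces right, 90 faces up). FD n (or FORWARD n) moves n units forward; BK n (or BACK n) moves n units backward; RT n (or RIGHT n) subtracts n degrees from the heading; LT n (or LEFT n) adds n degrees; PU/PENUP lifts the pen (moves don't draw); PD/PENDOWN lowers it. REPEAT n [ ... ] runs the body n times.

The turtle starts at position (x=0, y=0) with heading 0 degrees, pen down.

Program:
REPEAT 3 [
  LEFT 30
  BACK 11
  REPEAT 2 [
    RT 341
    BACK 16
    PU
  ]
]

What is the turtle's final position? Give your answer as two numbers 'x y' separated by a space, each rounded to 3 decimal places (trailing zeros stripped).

Executing turtle program step by step:
Start: pos=(0,0), heading=0, pen down
REPEAT 3 [
  -- iteration 1/3 --
  LT 30: heading 0 -> 30
  BK 11: (0,0) -> (-9.526,-5.5) [heading=30, draw]
  REPEAT 2 [
    -- iteration 1/2 --
    RT 341: heading 30 -> 49
    BK 16: (-9.526,-5.5) -> (-20.023,-17.575) [heading=49, draw]
    PU: pen up
    -- iteration 2/2 --
    RT 341: heading 49 -> 68
    BK 16: (-20.023,-17.575) -> (-26.017,-32.41) [heading=68, move]
    PU: pen up
  ]
  -- iteration 2/3 --
  LT 30: heading 68 -> 98
  BK 11: (-26.017,-32.41) -> (-24.486,-43.303) [heading=98, move]
  REPEAT 2 [
    -- iteration 1/2 --
    RT 341: heading 98 -> 117
    BK 16: (-24.486,-43.303) -> (-17.222,-57.559) [heading=117, move]
    PU: pen up
    -- iteration 2/2 --
    RT 341: heading 117 -> 136
    BK 16: (-17.222,-57.559) -> (-5.713,-68.674) [heading=136, move]
    PU: pen up
  ]
  -- iteration 3/3 --
  LT 30: heading 136 -> 166
  BK 11: (-5.713,-68.674) -> (4.961,-71.335) [heading=166, move]
  REPEAT 2 [
    -- iteration 1/2 --
    RT 341: heading 166 -> 185
    BK 16: (4.961,-71.335) -> (20.9,-69.941) [heading=185, move]
    PU: pen up
    -- iteration 2/2 --
    RT 341: heading 185 -> 204
    BK 16: (20.9,-69.941) -> (35.516,-63.433) [heading=204, move]
    PU: pen up
  ]
]
Final: pos=(35.516,-63.433), heading=204, 2 segment(s) drawn

Answer: 35.516 -63.433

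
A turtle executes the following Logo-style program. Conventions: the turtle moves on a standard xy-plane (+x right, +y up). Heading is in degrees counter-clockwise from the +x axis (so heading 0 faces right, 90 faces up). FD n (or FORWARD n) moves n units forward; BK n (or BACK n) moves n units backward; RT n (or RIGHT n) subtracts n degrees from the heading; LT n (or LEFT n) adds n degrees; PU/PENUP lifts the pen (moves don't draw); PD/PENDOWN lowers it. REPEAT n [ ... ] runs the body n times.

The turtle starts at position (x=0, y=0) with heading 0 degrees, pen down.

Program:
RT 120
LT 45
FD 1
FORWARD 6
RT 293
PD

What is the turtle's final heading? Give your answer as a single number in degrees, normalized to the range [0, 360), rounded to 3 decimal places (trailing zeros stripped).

Executing turtle program step by step:
Start: pos=(0,0), heading=0, pen down
RT 120: heading 0 -> 240
LT 45: heading 240 -> 285
FD 1: (0,0) -> (0.259,-0.966) [heading=285, draw]
FD 6: (0.259,-0.966) -> (1.812,-6.761) [heading=285, draw]
RT 293: heading 285 -> 352
PD: pen down
Final: pos=(1.812,-6.761), heading=352, 2 segment(s) drawn

Answer: 352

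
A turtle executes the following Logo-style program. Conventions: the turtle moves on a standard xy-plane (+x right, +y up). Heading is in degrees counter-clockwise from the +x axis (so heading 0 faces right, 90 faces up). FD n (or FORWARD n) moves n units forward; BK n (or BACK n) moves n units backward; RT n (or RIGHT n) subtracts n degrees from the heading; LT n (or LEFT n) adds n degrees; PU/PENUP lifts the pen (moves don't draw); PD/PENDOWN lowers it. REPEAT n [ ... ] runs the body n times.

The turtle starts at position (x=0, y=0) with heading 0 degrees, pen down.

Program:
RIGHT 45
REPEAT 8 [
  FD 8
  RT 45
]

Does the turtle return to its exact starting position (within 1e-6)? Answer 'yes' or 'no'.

Answer: yes

Derivation:
Executing turtle program step by step:
Start: pos=(0,0), heading=0, pen down
RT 45: heading 0 -> 315
REPEAT 8 [
  -- iteration 1/8 --
  FD 8: (0,0) -> (5.657,-5.657) [heading=315, draw]
  RT 45: heading 315 -> 270
  -- iteration 2/8 --
  FD 8: (5.657,-5.657) -> (5.657,-13.657) [heading=270, draw]
  RT 45: heading 270 -> 225
  -- iteration 3/8 --
  FD 8: (5.657,-13.657) -> (0,-19.314) [heading=225, draw]
  RT 45: heading 225 -> 180
  -- iteration 4/8 --
  FD 8: (0,-19.314) -> (-8,-19.314) [heading=180, draw]
  RT 45: heading 180 -> 135
  -- iteration 5/8 --
  FD 8: (-8,-19.314) -> (-13.657,-13.657) [heading=135, draw]
  RT 45: heading 135 -> 90
  -- iteration 6/8 --
  FD 8: (-13.657,-13.657) -> (-13.657,-5.657) [heading=90, draw]
  RT 45: heading 90 -> 45
  -- iteration 7/8 --
  FD 8: (-13.657,-5.657) -> (-8,0) [heading=45, draw]
  RT 45: heading 45 -> 0
  -- iteration 8/8 --
  FD 8: (-8,0) -> (0,0) [heading=0, draw]
  RT 45: heading 0 -> 315
]
Final: pos=(0,0), heading=315, 8 segment(s) drawn

Start position: (0, 0)
Final position: (0, 0)
Distance = 0; < 1e-6 -> CLOSED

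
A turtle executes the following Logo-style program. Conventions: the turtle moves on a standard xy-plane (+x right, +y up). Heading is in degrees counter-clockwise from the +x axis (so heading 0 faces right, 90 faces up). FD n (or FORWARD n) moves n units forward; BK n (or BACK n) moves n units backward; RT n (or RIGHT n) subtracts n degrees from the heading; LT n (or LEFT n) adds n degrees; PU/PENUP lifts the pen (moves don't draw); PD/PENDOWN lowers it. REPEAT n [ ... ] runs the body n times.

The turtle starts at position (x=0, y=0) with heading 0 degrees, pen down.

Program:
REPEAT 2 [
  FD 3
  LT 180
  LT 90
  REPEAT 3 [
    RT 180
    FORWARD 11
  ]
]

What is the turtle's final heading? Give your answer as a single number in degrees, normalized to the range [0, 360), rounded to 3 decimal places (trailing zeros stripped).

Answer: 180

Derivation:
Executing turtle program step by step:
Start: pos=(0,0), heading=0, pen down
REPEAT 2 [
  -- iteration 1/2 --
  FD 3: (0,0) -> (3,0) [heading=0, draw]
  LT 180: heading 0 -> 180
  LT 90: heading 180 -> 270
  REPEAT 3 [
    -- iteration 1/3 --
    RT 180: heading 270 -> 90
    FD 11: (3,0) -> (3,11) [heading=90, draw]
    -- iteration 2/3 --
    RT 180: heading 90 -> 270
    FD 11: (3,11) -> (3,0) [heading=270, draw]
    -- iteration 3/3 --
    RT 180: heading 270 -> 90
    FD 11: (3,0) -> (3,11) [heading=90, draw]
  ]
  -- iteration 2/2 --
  FD 3: (3,11) -> (3,14) [heading=90, draw]
  LT 180: heading 90 -> 270
  LT 90: heading 270 -> 0
  REPEAT 3 [
    -- iteration 1/3 --
    RT 180: heading 0 -> 180
    FD 11: (3,14) -> (-8,14) [heading=180, draw]
    -- iteration 2/3 --
    RT 180: heading 180 -> 0
    FD 11: (-8,14) -> (3,14) [heading=0, draw]
    -- iteration 3/3 --
    RT 180: heading 0 -> 180
    FD 11: (3,14) -> (-8,14) [heading=180, draw]
  ]
]
Final: pos=(-8,14), heading=180, 8 segment(s) drawn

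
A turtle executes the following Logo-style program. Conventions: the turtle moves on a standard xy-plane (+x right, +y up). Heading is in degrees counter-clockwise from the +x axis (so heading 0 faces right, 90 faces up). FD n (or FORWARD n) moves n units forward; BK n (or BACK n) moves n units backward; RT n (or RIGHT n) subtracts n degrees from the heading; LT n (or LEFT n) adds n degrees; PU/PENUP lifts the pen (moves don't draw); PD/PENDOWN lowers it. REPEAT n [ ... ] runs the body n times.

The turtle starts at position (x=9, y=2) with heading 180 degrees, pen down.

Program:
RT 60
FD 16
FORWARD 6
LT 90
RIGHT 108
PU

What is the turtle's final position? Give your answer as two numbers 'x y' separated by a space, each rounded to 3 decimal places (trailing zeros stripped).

Answer: -2 21.053

Derivation:
Executing turtle program step by step:
Start: pos=(9,2), heading=180, pen down
RT 60: heading 180 -> 120
FD 16: (9,2) -> (1,15.856) [heading=120, draw]
FD 6: (1,15.856) -> (-2,21.053) [heading=120, draw]
LT 90: heading 120 -> 210
RT 108: heading 210 -> 102
PU: pen up
Final: pos=(-2,21.053), heading=102, 2 segment(s) drawn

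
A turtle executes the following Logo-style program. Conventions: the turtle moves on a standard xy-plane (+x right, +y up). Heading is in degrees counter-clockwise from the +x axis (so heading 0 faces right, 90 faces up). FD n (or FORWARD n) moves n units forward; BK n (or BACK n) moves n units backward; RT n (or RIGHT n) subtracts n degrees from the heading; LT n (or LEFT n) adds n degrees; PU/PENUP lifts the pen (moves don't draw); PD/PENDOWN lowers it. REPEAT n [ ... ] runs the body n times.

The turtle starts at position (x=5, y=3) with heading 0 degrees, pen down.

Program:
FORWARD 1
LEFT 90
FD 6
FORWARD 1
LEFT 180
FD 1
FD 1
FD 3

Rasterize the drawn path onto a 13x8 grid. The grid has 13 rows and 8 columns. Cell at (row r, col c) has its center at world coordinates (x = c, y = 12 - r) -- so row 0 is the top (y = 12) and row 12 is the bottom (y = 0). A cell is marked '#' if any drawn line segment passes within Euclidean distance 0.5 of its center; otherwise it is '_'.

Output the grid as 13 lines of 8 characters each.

Segment 0: (5,3) -> (6,3)
Segment 1: (6,3) -> (6,9)
Segment 2: (6,9) -> (6,10)
Segment 3: (6,10) -> (6,9)
Segment 4: (6,9) -> (6,8)
Segment 5: (6,8) -> (6,5)

Answer: ________
________
______#_
______#_
______#_
______#_
______#_
______#_
______#_
_____##_
________
________
________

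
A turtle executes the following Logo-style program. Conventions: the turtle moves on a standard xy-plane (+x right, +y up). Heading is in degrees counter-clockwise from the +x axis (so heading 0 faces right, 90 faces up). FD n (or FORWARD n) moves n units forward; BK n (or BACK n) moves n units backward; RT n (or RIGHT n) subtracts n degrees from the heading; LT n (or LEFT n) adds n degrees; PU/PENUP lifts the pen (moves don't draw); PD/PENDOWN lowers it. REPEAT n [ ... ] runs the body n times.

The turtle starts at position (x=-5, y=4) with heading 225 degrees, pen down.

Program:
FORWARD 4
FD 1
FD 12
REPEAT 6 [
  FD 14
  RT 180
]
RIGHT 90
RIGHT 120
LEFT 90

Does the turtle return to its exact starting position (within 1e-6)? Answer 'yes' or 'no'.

Executing turtle program step by step:
Start: pos=(-5,4), heading=225, pen down
FD 4: (-5,4) -> (-7.828,1.172) [heading=225, draw]
FD 1: (-7.828,1.172) -> (-8.536,0.464) [heading=225, draw]
FD 12: (-8.536,0.464) -> (-17.021,-8.021) [heading=225, draw]
REPEAT 6 [
  -- iteration 1/6 --
  FD 14: (-17.021,-8.021) -> (-26.92,-17.92) [heading=225, draw]
  RT 180: heading 225 -> 45
  -- iteration 2/6 --
  FD 14: (-26.92,-17.92) -> (-17.021,-8.021) [heading=45, draw]
  RT 180: heading 45 -> 225
  -- iteration 3/6 --
  FD 14: (-17.021,-8.021) -> (-26.92,-17.92) [heading=225, draw]
  RT 180: heading 225 -> 45
  -- iteration 4/6 --
  FD 14: (-26.92,-17.92) -> (-17.021,-8.021) [heading=45, draw]
  RT 180: heading 45 -> 225
  -- iteration 5/6 --
  FD 14: (-17.021,-8.021) -> (-26.92,-17.92) [heading=225, draw]
  RT 180: heading 225 -> 45
  -- iteration 6/6 --
  FD 14: (-26.92,-17.92) -> (-17.021,-8.021) [heading=45, draw]
  RT 180: heading 45 -> 225
]
RT 90: heading 225 -> 135
RT 120: heading 135 -> 15
LT 90: heading 15 -> 105
Final: pos=(-17.021,-8.021), heading=105, 9 segment(s) drawn

Start position: (-5, 4)
Final position: (-17.021, -8.021)
Distance = 17; >= 1e-6 -> NOT closed

Answer: no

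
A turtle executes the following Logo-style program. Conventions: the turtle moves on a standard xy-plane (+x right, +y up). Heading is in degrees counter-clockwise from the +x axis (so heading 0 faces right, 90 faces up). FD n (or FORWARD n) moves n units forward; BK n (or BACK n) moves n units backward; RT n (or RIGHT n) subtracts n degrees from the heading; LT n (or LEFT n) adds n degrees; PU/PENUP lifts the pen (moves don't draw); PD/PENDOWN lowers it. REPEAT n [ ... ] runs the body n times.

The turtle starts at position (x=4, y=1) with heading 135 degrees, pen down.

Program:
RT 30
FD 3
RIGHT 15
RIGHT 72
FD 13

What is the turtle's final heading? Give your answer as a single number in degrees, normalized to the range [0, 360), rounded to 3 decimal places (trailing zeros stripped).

Answer: 18

Derivation:
Executing turtle program step by step:
Start: pos=(4,1), heading=135, pen down
RT 30: heading 135 -> 105
FD 3: (4,1) -> (3.224,3.898) [heading=105, draw]
RT 15: heading 105 -> 90
RT 72: heading 90 -> 18
FD 13: (3.224,3.898) -> (15.587,7.915) [heading=18, draw]
Final: pos=(15.587,7.915), heading=18, 2 segment(s) drawn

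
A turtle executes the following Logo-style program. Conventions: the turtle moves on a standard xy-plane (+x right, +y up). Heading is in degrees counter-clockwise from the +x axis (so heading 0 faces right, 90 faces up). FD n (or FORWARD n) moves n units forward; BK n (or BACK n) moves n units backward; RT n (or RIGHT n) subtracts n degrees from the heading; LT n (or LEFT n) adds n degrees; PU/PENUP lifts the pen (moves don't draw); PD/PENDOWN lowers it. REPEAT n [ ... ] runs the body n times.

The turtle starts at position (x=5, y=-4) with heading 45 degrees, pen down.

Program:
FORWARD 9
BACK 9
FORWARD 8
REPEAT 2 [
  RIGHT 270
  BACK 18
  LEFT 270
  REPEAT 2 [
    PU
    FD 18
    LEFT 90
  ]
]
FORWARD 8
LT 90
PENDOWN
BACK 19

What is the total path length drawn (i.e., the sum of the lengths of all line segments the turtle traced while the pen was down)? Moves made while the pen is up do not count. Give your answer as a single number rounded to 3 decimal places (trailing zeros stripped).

Answer: 63

Derivation:
Executing turtle program step by step:
Start: pos=(5,-4), heading=45, pen down
FD 9: (5,-4) -> (11.364,2.364) [heading=45, draw]
BK 9: (11.364,2.364) -> (5,-4) [heading=45, draw]
FD 8: (5,-4) -> (10.657,1.657) [heading=45, draw]
REPEAT 2 [
  -- iteration 1/2 --
  RT 270: heading 45 -> 135
  BK 18: (10.657,1.657) -> (23.385,-11.071) [heading=135, draw]
  LT 270: heading 135 -> 45
  REPEAT 2 [
    -- iteration 1/2 --
    PU: pen up
    FD 18: (23.385,-11.071) -> (36.113,1.657) [heading=45, move]
    LT 90: heading 45 -> 135
    -- iteration 2/2 --
    PU: pen up
    FD 18: (36.113,1.657) -> (23.385,14.385) [heading=135, move]
    LT 90: heading 135 -> 225
  ]
  -- iteration 2/2 --
  RT 270: heading 225 -> 315
  BK 18: (23.385,14.385) -> (10.657,27.113) [heading=315, move]
  LT 270: heading 315 -> 225
  REPEAT 2 [
    -- iteration 1/2 --
    PU: pen up
    FD 18: (10.657,27.113) -> (-2.071,14.385) [heading=225, move]
    LT 90: heading 225 -> 315
    -- iteration 2/2 --
    PU: pen up
    FD 18: (-2.071,14.385) -> (10.657,1.657) [heading=315, move]
    LT 90: heading 315 -> 45
  ]
]
FD 8: (10.657,1.657) -> (16.314,7.314) [heading=45, move]
LT 90: heading 45 -> 135
PD: pen down
BK 19: (16.314,7.314) -> (29.749,-6.121) [heading=135, draw]
Final: pos=(29.749,-6.121), heading=135, 5 segment(s) drawn

Segment lengths:
  seg 1: (5,-4) -> (11.364,2.364), length = 9
  seg 2: (11.364,2.364) -> (5,-4), length = 9
  seg 3: (5,-4) -> (10.657,1.657), length = 8
  seg 4: (10.657,1.657) -> (23.385,-11.071), length = 18
  seg 5: (16.314,7.314) -> (29.749,-6.121), length = 19
Total = 63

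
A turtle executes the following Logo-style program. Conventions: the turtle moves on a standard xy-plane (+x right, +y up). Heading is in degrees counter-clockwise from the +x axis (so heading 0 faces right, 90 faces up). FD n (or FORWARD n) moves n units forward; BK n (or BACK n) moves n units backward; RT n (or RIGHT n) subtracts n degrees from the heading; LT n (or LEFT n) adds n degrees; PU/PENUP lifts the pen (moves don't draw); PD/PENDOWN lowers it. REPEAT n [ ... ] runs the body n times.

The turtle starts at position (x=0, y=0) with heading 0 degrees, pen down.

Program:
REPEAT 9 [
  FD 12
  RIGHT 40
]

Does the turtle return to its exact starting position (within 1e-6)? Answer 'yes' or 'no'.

Executing turtle program step by step:
Start: pos=(0,0), heading=0, pen down
REPEAT 9 [
  -- iteration 1/9 --
  FD 12: (0,0) -> (12,0) [heading=0, draw]
  RT 40: heading 0 -> 320
  -- iteration 2/9 --
  FD 12: (12,0) -> (21.193,-7.713) [heading=320, draw]
  RT 40: heading 320 -> 280
  -- iteration 3/9 --
  FD 12: (21.193,-7.713) -> (23.276,-19.531) [heading=280, draw]
  RT 40: heading 280 -> 240
  -- iteration 4/9 --
  FD 12: (23.276,-19.531) -> (17.276,-29.923) [heading=240, draw]
  RT 40: heading 240 -> 200
  -- iteration 5/9 --
  FD 12: (17.276,-29.923) -> (6,-34.028) [heading=200, draw]
  RT 40: heading 200 -> 160
  -- iteration 6/9 --
  FD 12: (6,-34.028) -> (-5.276,-29.923) [heading=160, draw]
  RT 40: heading 160 -> 120
  -- iteration 7/9 --
  FD 12: (-5.276,-29.923) -> (-11.276,-19.531) [heading=120, draw]
  RT 40: heading 120 -> 80
  -- iteration 8/9 --
  FD 12: (-11.276,-19.531) -> (-9.193,-7.713) [heading=80, draw]
  RT 40: heading 80 -> 40
  -- iteration 9/9 --
  FD 12: (-9.193,-7.713) -> (0,0) [heading=40, draw]
  RT 40: heading 40 -> 0
]
Final: pos=(0,0), heading=0, 9 segment(s) drawn

Start position: (0, 0)
Final position: (0, 0)
Distance = 0; < 1e-6 -> CLOSED

Answer: yes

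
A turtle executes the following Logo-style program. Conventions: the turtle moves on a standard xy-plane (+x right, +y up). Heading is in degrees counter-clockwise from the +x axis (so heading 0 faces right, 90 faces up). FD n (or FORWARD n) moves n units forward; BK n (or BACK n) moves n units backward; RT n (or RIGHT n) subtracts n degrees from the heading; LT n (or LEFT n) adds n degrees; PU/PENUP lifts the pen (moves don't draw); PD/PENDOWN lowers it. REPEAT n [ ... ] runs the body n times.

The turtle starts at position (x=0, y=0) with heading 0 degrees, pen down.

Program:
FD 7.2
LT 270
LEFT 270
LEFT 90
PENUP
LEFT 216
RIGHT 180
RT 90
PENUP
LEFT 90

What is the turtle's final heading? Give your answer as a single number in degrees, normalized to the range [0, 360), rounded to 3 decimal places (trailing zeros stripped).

Answer: 306

Derivation:
Executing turtle program step by step:
Start: pos=(0,0), heading=0, pen down
FD 7.2: (0,0) -> (7.2,0) [heading=0, draw]
LT 270: heading 0 -> 270
LT 270: heading 270 -> 180
LT 90: heading 180 -> 270
PU: pen up
LT 216: heading 270 -> 126
RT 180: heading 126 -> 306
RT 90: heading 306 -> 216
PU: pen up
LT 90: heading 216 -> 306
Final: pos=(7.2,0), heading=306, 1 segment(s) drawn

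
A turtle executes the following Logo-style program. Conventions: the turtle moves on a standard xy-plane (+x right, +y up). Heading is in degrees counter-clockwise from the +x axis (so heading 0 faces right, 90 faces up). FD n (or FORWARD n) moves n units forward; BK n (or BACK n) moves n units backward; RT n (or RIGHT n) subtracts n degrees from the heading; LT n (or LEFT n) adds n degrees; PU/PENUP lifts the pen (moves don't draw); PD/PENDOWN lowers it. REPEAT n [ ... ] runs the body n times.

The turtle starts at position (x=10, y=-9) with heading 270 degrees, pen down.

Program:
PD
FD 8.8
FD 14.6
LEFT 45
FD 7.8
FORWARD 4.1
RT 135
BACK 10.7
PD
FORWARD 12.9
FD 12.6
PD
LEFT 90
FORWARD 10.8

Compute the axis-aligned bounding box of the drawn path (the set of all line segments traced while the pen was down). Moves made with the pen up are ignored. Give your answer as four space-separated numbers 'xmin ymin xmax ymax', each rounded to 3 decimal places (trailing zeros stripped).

Answer: 3.615 -51.615 29.115 -9

Derivation:
Executing turtle program step by step:
Start: pos=(10,-9), heading=270, pen down
PD: pen down
FD 8.8: (10,-9) -> (10,-17.8) [heading=270, draw]
FD 14.6: (10,-17.8) -> (10,-32.4) [heading=270, draw]
LT 45: heading 270 -> 315
FD 7.8: (10,-32.4) -> (15.515,-37.915) [heading=315, draw]
FD 4.1: (15.515,-37.915) -> (18.415,-40.815) [heading=315, draw]
RT 135: heading 315 -> 180
BK 10.7: (18.415,-40.815) -> (29.115,-40.815) [heading=180, draw]
PD: pen down
FD 12.9: (29.115,-40.815) -> (16.215,-40.815) [heading=180, draw]
FD 12.6: (16.215,-40.815) -> (3.615,-40.815) [heading=180, draw]
PD: pen down
LT 90: heading 180 -> 270
FD 10.8: (3.615,-40.815) -> (3.615,-51.615) [heading=270, draw]
Final: pos=(3.615,-51.615), heading=270, 8 segment(s) drawn

Segment endpoints: x in {3.615, 3.615, 10, 10, 10, 15.515, 16.215, 18.415, 29.115}, y in {-51.615, -40.815, -37.915, -32.4, -17.8, -9}
xmin=3.615, ymin=-51.615, xmax=29.115, ymax=-9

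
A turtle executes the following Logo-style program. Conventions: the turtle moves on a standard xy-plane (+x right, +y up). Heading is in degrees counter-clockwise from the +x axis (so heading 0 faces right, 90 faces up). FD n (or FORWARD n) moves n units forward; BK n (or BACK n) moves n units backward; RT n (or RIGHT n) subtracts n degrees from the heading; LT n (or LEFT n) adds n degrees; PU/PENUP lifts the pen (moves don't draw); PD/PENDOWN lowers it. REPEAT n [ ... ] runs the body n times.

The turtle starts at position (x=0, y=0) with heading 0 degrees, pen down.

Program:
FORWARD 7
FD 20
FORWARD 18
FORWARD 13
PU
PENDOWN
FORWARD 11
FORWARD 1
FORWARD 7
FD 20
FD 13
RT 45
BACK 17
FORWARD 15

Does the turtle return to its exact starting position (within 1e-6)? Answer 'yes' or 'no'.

Executing turtle program step by step:
Start: pos=(0,0), heading=0, pen down
FD 7: (0,0) -> (7,0) [heading=0, draw]
FD 20: (7,0) -> (27,0) [heading=0, draw]
FD 18: (27,0) -> (45,0) [heading=0, draw]
FD 13: (45,0) -> (58,0) [heading=0, draw]
PU: pen up
PD: pen down
FD 11: (58,0) -> (69,0) [heading=0, draw]
FD 1: (69,0) -> (70,0) [heading=0, draw]
FD 7: (70,0) -> (77,0) [heading=0, draw]
FD 20: (77,0) -> (97,0) [heading=0, draw]
FD 13: (97,0) -> (110,0) [heading=0, draw]
RT 45: heading 0 -> 315
BK 17: (110,0) -> (97.979,12.021) [heading=315, draw]
FD 15: (97.979,12.021) -> (108.586,1.414) [heading=315, draw]
Final: pos=(108.586,1.414), heading=315, 11 segment(s) drawn

Start position: (0, 0)
Final position: (108.586, 1.414)
Distance = 108.595; >= 1e-6 -> NOT closed

Answer: no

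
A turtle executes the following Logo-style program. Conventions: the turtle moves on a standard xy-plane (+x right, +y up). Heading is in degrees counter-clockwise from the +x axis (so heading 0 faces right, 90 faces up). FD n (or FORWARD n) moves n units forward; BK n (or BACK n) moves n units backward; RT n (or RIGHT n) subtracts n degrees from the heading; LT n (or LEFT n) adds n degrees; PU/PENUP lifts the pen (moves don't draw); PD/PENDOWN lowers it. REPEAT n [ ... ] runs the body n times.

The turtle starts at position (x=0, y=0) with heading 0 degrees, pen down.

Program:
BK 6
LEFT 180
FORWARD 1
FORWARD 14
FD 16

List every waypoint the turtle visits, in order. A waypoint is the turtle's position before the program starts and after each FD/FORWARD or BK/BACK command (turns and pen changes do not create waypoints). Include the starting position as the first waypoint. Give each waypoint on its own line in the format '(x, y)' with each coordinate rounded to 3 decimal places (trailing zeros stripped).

Answer: (0, 0)
(-6, 0)
(-7, 0)
(-21, 0)
(-37, 0)

Derivation:
Executing turtle program step by step:
Start: pos=(0,0), heading=0, pen down
BK 6: (0,0) -> (-6,0) [heading=0, draw]
LT 180: heading 0 -> 180
FD 1: (-6,0) -> (-7,0) [heading=180, draw]
FD 14: (-7,0) -> (-21,0) [heading=180, draw]
FD 16: (-21,0) -> (-37,0) [heading=180, draw]
Final: pos=(-37,0), heading=180, 4 segment(s) drawn
Waypoints (5 total):
(0, 0)
(-6, 0)
(-7, 0)
(-21, 0)
(-37, 0)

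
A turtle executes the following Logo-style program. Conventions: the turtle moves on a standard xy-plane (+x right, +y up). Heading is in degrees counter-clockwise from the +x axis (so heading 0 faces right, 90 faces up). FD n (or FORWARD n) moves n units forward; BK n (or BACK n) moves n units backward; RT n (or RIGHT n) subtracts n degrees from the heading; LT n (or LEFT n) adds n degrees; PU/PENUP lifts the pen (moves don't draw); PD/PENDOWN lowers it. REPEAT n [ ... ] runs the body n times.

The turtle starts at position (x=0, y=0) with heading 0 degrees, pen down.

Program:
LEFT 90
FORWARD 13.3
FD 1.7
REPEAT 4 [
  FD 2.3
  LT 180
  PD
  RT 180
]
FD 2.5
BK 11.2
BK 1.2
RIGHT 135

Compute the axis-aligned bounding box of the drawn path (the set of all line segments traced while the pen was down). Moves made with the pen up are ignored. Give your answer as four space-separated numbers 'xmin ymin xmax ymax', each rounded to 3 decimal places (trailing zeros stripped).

Answer: 0 0 0 26.7

Derivation:
Executing turtle program step by step:
Start: pos=(0,0), heading=0, pen down
LT 90: heading 0 -> 90
FD 13.3: (0,0) -> (0,13.3) [heading=90, draw]
FD 1.7: (0,13.3) -> (0,15) [heading=90, draw]
REPEAT 4 [
  -- iteration 1/4 --
  FD 2.3: (0,15) -> (0,17.3) [heading=90, draw]
  LT 180: heading 90 -> 270
  PD: pen down
  RT 180: heading 270 -> 90
  -- iteration 2/4 --
  FD 2.3: (0,17.3) -> (0,19.6) [heading=90, draw]
  LT 180: heading 90 -> 270
  PD: pen down
  RT 180: heading 270 -> 90
  -- iteration 3/4 --
  FD 2.3: (0,19.6) -> (0,21.9) [heading=90, draw]
  LT 180: heading 90 -> 270
  PD: pen down
  RT 180: heading 270 -> 90
  -- iteration 4/4 --
  FD 2.3: (0,21.9) -> (0,24.2) [heading=90, draw]
  LT 180: heading 90 -> 270
  PD: pen down
  RT 180: heading 270 -> 90
]
FD 2.5: (0,24.2) -> (0,26.7) [heading=90, draw]
BK 11.2: (0,26.7) -> (0,15.5) [heading=90, draw]
BK 1.2: (0,15.5) -> (0,14.3) [heading=90, draw]
RT 135: heading 90 -> 315
Final: pos=(0,14.3), heading=315, 9 segment(s) drawn

Segment endpoints: x in {0, 0, 0, 0, 0, 0, 0, 0, 0, 0}, y in {0, 13.3, 14.3, 15, 15.5, 17.3, 19.6, 21.9, 24.2, 26.7}
xmin=0, ymin=0, xmax=0, ymax=26.7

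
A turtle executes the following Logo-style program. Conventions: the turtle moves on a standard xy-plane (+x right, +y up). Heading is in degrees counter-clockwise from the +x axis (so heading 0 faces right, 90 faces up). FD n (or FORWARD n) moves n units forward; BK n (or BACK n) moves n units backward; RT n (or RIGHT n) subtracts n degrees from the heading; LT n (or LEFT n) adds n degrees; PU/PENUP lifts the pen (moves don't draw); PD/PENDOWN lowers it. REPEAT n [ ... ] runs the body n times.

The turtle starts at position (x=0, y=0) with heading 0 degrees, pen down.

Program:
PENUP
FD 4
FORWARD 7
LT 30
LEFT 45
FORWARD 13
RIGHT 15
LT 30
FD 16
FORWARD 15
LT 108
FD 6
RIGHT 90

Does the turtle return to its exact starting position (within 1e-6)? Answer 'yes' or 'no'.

Executing turtle program step by step:
Start: pos=(0,0), heading=0, pen down
PU: pen up
FD 4: (0,0) -> (4,0) [heading=0, move]
FD 7: (4,0) -> (11,0) [heading=0, move]
LT 30: heading 0 -> 30
LT 45: heading 30 -> 75
FD 13: (11,0) -> (14.365,12.557) [heading=75, move]
RT 15: heading 75 -> 60
LT 30: heading 60 -> 90
FD 16: (14.365,12.557) -> (14.365,28.557) [heading=90, move]
FD 15: (14.365,28.557) -> (14.365,43.557) [heading=90, move]
LT 108: heading 90 -> 198
FD 6: (14.365,43.557) -> (8.658,41.703) [heading=198, move]
RT 90: heading 198 -> 108
Final: pos=(8.658,41.703), heading=108, 0 segment(s) drawn

Start position: (0, 0)
Final position: (8.658, 41.703)
Distance = 42.592; >= 1e-6 -> NOT closed

Answer: no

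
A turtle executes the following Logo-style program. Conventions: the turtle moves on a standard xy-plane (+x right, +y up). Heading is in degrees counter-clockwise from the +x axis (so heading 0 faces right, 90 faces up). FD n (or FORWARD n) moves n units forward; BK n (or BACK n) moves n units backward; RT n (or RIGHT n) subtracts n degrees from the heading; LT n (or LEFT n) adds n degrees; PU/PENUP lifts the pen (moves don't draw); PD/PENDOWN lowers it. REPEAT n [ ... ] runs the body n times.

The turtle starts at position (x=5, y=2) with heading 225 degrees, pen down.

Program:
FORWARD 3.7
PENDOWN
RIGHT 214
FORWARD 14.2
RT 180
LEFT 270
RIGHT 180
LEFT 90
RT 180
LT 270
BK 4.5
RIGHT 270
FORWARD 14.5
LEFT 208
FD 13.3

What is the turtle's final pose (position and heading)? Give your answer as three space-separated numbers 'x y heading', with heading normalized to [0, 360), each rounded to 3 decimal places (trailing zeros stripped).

Answer: 13.284 3.279 39

Derivation:
Executing turtle program step by step:
Start: pos=(5,2), heading=225, pen down
FD 3.7: (5,2) -> (2.384,-0.616) [heading=225, draw]
PD: pen down
RT 214: heading 225 -> 11
FD 14.2: (2.384,-0.616) -> (16.323,2.093) [heading=11, draw]
RT 180: heading 11 -> 191
LT 270: heading 191 -> 101
RT 180: heading 101 -> 281
LT 90: heading 281 -> 11
RT 180: heading 11 -> 191
LT 270: heading 191 -> 101
BK 4.5: (16.323,2.093) -> (17.181,-2.324) [heading=101, draw]
RT 270: heading 101 -> 191
FD 14.5: (17.181,-2.324) -> (2.948,-5.091) [heading=191, draw]
LT 208: heading 191 -> 39
FD 13.3: (2.948,-5.091) -> (13.284,3.279) [heading=39, draw]
Final: pos=(13.284,3.279), heading=39, 5 segment(s) drawn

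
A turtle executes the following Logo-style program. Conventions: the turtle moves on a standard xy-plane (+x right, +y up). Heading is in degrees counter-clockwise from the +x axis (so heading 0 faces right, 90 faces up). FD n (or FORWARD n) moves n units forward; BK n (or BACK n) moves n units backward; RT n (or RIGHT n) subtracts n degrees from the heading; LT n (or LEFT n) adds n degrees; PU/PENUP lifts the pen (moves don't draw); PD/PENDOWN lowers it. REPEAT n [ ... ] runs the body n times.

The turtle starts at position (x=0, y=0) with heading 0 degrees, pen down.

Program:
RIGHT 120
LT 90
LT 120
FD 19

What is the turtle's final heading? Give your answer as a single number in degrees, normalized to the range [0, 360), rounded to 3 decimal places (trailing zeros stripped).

Executing turtle program step by step:
Start: pos=(0,0), heading=0, pen down
RT 120: heading 0 -> 240
LT 90: heading 240 -> 330
LT 120: heading 330 -> 90
FD 19: (0,0) -> (0,19) [heading=90, draw]
Final: pos=(0,19), heading=90, 1 segment(s) drawn

Answer: 90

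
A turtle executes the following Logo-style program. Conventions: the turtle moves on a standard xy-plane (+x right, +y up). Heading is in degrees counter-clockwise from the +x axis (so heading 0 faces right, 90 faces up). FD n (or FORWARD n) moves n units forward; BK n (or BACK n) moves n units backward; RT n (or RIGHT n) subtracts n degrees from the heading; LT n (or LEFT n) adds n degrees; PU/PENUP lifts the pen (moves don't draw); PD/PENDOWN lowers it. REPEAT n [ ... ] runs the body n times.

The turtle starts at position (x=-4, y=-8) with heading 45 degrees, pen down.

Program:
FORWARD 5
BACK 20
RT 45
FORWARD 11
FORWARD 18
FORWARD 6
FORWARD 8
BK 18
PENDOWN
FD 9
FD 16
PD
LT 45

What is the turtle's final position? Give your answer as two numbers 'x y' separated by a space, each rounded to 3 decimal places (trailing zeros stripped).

Executing turtle program step by step:
Start: pos=(-4,-8), heading=45, pen down
FD 5: (-4,-8) -> (-0.464,-4.464) [heading=45, draw]
BK 20: (-0.464,-4.464) -> (-14.607,-18.607) [heading=45, draw]
RT 45: heading 45 -> 0
FD 11: (-14.607,-18.607) -> (-3.607,-18.607) [heading=0, draw]
FD 18: (-3.607,-18.607) -> (14.393,-18.607) [heading=0, draw]
FD 6: (14.393,-18.607) -> (20.393,-18.607) [heading=0, draw]
FD 8: (20.393,-18.607) -> (28.393,-18.607) [heading=0, draw]
BK 18: (28.393,-18.607) -> (10.393,-18.607) [heading=0, draw]
PD: pen down
FD 9: (10.393,-18.607) -> (19.393,-18.607) [heading=0, draw]
FD 16: (19.393,-18.607) -> (35.393,-18.607) [heading=0, draw]
PD: pen down
LT 45: heading 0 -> 45
Final: pos=(35.393,-18.607), heading=45, 9 segment(s) drawn

Answer: 35.393 -18.607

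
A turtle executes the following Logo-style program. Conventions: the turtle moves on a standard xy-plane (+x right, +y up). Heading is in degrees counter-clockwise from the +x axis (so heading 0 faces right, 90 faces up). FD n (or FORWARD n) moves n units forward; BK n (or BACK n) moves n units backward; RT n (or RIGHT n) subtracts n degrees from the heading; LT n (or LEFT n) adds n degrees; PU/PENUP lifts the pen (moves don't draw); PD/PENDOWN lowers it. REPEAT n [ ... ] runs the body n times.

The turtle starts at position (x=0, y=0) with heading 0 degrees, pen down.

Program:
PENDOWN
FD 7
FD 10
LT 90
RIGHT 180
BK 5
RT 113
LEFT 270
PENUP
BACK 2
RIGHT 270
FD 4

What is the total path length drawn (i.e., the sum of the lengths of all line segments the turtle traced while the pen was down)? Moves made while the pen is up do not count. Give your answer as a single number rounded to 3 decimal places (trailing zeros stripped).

Answer: 22

Derivation:
Executing turtle program step by step:
Start: pos=(0,0), heading=0, pen down
PD: pen down
FD 7: (0,0) -> (7,0) [heading=0, draw]
FD 10: (7,0) -> (17,0) [heading=0, draw]
LT 90: heading 0 -> 90
RT 180: heading 90 -> 270
BK 5: (17,0) -> (17,5) [heading=270, draw]
RT 113: heading 270 -> 157
LT 270: heading 157 -> 67
PU: pen up
BK 2: (17,5) -> (16.219,3.159) [heading=67, move]
RT 270: heading 67 -> 157
FD 4: (16.219,3.159) -> (12.537,4.722) [heading=157, move]
Final: pos=(12.537,4.722), heading=157, 3 segment(s) drawn

Segment lengths:
  seg 1: (0,0) -> (7,0), length = 7
  seg 2: (7,0) -> (17,0), length = 10
  seg 3: (17,0) -> (17,5), length = 5
Total = 22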